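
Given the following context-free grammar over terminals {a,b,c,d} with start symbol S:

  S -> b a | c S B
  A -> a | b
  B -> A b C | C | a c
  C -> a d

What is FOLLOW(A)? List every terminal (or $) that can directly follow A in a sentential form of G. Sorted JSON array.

FIRST iteration:
pass 1:
  A via A→a: +{a}
  A via A→b: +{b}
  B via B→A b C: +{a,b}
  C via C→a d: +{a}
  S via S→b a: +{b}
  S via S→c S B: +{c}
  FIRST[S]={b,c}  FIRST[A]={a,b}  FIRST[B]={a,b}  FIRST[C]={a}
pass 2: (no change)
  FIRST[S]={b,c}  FIRST[A]={a,b}  FIRST[B]={a,b}  FIRST[C]={a}

Compute FOLLOW by fixpoint:
initialize: $ ∈ FOLLOW(S)
iter 1:
  B→A b C: FOLLOW(A) ⊇ FIRST(b) = {b}; new: +{b}
  S→c S B: FOLLOW(S) ⊇ FIRST(B) = {a,b}; new: +{a,b}
  S→c S B: FOLLOW(B) ⊇ FOLLOW(S) ⊇ {$,a,b}; new: +{$,a,b}
  FOLLOW(S)={$,a,b}  FOLLOW(A)={b}  FOLLOW(B)={$,a,b}  FOLLOW(C)={}
iter 2:
  B→A b C: FOLLOW(C) ⊇ FOLLOW(B) ⊇ {$,a,b}; new: +{$,a,b}
  FOLLOW(S)={$,a,b}  FOLLOW(A)={b}  FOLLOW(B)={$,a,b}  FOLLOW(C)={$,a,b}
iter 3: — fixpoint
  FOLLOW(S)={$,a,b}  FOLLOW(A)={b}  FOLLOW(B)={$,a,b}  FOLLOW(C)={$,a,b}

FOLLOW(A) = ["b"]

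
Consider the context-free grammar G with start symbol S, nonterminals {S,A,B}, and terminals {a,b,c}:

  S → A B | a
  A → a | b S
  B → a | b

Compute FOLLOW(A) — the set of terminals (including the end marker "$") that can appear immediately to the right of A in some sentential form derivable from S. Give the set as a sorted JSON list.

FIRST iteration:
[1]
  A via A→a: +{a}
  A via A→b S: +{b}
  B via B→a: +{a}
  B via B→b: +{b}
  S via S→A B: +{a,b}
  FIRST(S)={a,b}  FIRST(A)={a,b}  FIRST(B)={a,b}
[2] done
  FIRST(S)={a,b}  FIRST(A)={a,b}  FIRST(B)={a,b}

FOLLOW sets:
seed FOLLOW(S) with $
round 1:
  S→A B: FOLLOW(A) ⊇ FIRST(B) = {a,b}; new: +{a,b}
  S→A B: FOLLOW(B) ⊇ FOLLOW(S) ⊇ {$}; new: +{$}
  S: {$}  A: {a,b}  B: {$}
round 2:
  A→b S: FOLLOW(S) ⊇ FOLLOW(A) ⊇ {a,b}; new: +{a,b}
  S→A B: FOLLOW(B) ⊇ FOLLOW(S) ⊇ {$,a,b}; new: +{a,b}
  S: {$,a,b}  A: {a,b}  B: {$,a,b}
round 3: (stable)
  S: {$,a,b}  A: {a,b}  B: {$,a,b}

FOLLOW(A) = ["a", "b"]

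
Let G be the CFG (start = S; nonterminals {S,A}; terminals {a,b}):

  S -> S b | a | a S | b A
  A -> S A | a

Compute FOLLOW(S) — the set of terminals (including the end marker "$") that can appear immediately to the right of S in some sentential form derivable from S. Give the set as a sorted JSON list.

Compute FIRST by fixpoint:
[1]
  A via A→a: +{a}
  S via S→a: +{a}
  S via S→b A: +{b}
  S: {a,b}  A: {a}
[2]
  A via A→S A: +{b}
  S: {a,b}  A: {a,b}
[3] (stable)
  S: {a,b}  A: {a,b}

Compute FOLLOW by fixpoint:
FOLLOW(S) := {$}
iter 1:
  A→S A: FOLLOW(S) ⊇ FIRST(A) = {a,b}; new: +{a,b}
  S→b A: FOLLOW(A) ⊇ FOLLOW(S) ⊇ {$,a,b}; new: +{$,a,b}
  FOLLOW(S)={$,a,b}  FOLLOW(A)={$,a,b}
iter 2: done
  FOLLOW(S)={$,a,b}  FOLLOW(A)={$,a,b}

FOLLOW(S) = ["$", "a", "b"]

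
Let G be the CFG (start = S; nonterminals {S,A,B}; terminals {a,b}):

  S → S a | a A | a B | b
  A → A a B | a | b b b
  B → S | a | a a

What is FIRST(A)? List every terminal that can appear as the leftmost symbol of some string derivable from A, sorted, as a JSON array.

FIRST sets, iterate to fixpoint:
pass 1:
  A via A→a: +{a}
  A via A→b b b: +{b}
  B via B→a: +{a}
  S via S→a A: +{a}
  S via S→b: +{b}
  FIRST(S)={a,b}  FIRST(A)={a,b}  FIRST(B)={a}
pass 2:
  B via B→S: +{b}
  FIRST(S)={a,b}  FIRST(A)={a,b}  FIRST(B)={a,b}
pass 3: — fixpoint
  FIRST(S)={a,b}  FIRST(A)={a,b}  FIRST(B)={a,b}

FIRST(A) = ["a", "b"]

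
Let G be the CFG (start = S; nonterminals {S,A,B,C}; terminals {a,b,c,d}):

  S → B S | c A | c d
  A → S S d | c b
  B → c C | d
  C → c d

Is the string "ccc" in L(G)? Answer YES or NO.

Convert to CNF:
  S -> B S | T1 A | T1 T0
  A -> S X3 | T1 T2
  B -> T1 C | d
  C -> T1 T0
  T0 -> d
  T1 -> c
  T2 -> b
  X3 -> S T0

Fill CYK table bottom-up:
  [0..0]={T1}  "c"  orig:{}
  [1..1]={T1}  "c"  orig:{}
  [2..2]={T1}  "c"  orig:{}
  [0..1]=∅  "cc"
  [1..2]=∅  "cc"
  [0..2]=∅  "ccc"

S ∉ T[0,2] ⇒ NO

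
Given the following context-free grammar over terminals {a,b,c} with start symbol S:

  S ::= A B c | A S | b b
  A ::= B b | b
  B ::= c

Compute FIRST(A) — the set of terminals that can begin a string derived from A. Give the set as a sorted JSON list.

FIRST iteration:
iter 1:
  A via A→b: +{b}
  B via B→c: +{c}
  S via S→A B c: +{b}
  S: {b}  A: {b}  B: {c}
iter 2:
  A via A→B b: +{c}
  S via S→A B c: +{c}
  S: {b,c}  A: {b,c}  B: {c}
iter 3: — fixpoint
  S: {b,c}  A: {b,c}  B: {c}

FIRST(A) = ["b", "c"]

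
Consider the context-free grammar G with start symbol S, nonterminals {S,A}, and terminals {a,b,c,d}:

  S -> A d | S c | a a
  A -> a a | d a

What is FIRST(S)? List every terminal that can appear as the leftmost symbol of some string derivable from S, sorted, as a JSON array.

FIRST sets, iterate to fixpoint:
[1]
  A via A→a a: +{a}
  A via A→d a: +{d}
  S via S→A d: +{a,d}
  FIRST(S)={a,d}  FIRST(A)={a,d}
[2] — fixpoint
  FIRST(S)={a,d}  FIRST(A)={a,d}

FIRST(S) = ["a", "d"]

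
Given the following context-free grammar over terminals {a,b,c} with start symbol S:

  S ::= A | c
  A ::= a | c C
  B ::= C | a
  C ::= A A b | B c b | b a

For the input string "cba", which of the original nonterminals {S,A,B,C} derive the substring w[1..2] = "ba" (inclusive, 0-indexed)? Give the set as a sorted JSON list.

CNF form of G:
  S -> T0 C | a | c
  A -> T0 C | a
  B -> A X3 | B X4 | T1 T2 | a
  C -> A X5 | B X6 | T1 T2
  T0 -> c
  T1 -> b
  T2 -> a
  X3 -> A T1
  X4 -> T0 T1
  X5 -> A T1
  X6 -> T0 T1

CYK table (by increasing span) (cells [i..j] with 1 ≤ i ≤ j ≤ 2 only):
  cell(1,1) b: {T1}  orig:{}
  cell(2,2) a: {A,B,S,T2}  orig:{A,B,S}
  cell(1,2) ba: {B,C}

Original NTs in T[1,2] deriving "ba": ["B", "C"]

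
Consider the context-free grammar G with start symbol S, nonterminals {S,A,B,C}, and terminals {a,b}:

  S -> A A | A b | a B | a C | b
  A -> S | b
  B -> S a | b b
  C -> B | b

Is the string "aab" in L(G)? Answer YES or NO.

Convert to CNF:
  S -> A A | A T0 | T1 B | T1 C | b
  A -> A A | A T0 | T1 B | T1 C | b
  B -> S T1 | T0 T0
  C -> S T1 | T0 T0 | b
  T0 -> b
  T1 -> a

CYK fill:
  cell(0,0) a: {T1}  orig:{}
  cell(1,1) a: {T1}  orig:{}
  cell(2,2) b: {A,C,S,T0}  orig:{A,C,S}
  cell(0,1) aa: ∅
  cell(1,2) ab: {A,S}
  cell(0,2) aab: ∅

S ∉ T[0,2] ⇒ NO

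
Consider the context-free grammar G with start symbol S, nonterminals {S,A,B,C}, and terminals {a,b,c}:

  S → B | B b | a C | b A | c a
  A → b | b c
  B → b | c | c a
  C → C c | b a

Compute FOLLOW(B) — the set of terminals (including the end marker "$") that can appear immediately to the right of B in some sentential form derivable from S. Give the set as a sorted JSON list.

FIRST sets, iterate to fixpoint:
pass 1:
  A via A→b: +{b}
  B via B→b: +{b}
  B via B→c: +{c}
  C via C→b a: +{b}
  S via S→B: +{b,c}
  S via S→a C: +{a}
  S: {a,b,c}  A: {b}  B: {b,c}  C: {b}
pass 2: (no change)
  S: {a,b,c}  A: {b}  B: {b,c}  C: {b}

Compute FOLLOW by fixpoint:
initialize: $ ∈ FOLLOW(S)
pass 1:
  C→C c: FOLLOW(C) ⊇ FIRST(c) = {c}; new: +{c}
  S→B: FOLLOW(B) ⊇ FOLLOW(S) ⊇ {$}; new: +{$}
  S→B b: FOLLOW(B) ⊇ FIRST(b) = {b}; new: +{b}
  S→a C: FOLLOW(C) ⊇ FOLLOW(S) ⊇ {$}; new: +{$}
  S→b A: FOLLOW(A) ⊇ FOLLOW(S) ⊇ {$}; new: +{$}
  S: {$}  A: {$}  B: {$,b}  C: {$,c}
pass 2: (stable)
  S: {$}  A: {$}  B: {$,b}  C: {$,c}

FOLLOW(B) = ["$", "b"]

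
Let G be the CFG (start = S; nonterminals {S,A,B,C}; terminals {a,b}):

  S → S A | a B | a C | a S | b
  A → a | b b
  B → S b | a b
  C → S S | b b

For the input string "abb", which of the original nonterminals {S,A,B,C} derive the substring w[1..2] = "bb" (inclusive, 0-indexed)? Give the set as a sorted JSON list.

CNF form of G:
  S -> S A | T1 B | T1 C | T1 S | b
  A -> T0 T0 | a
  B -> S T0 | T1 T0
  C -> S S | T0 T0
  T0 -> b
  T1 -> a

Fill CYK table bottom-up (cells [i..j] with 1 ≤ i ≤ j ≤ 2 only):
  T[1,1] 'b' = {S,T0}  orig:{S}
  T[2,2] 'b' = {S,T0}  orig:{S}
  T[1,2] 'bb' = {A,B,C}

Original NTs in T[1,2] deriving "bb": ["A", "B", "C"]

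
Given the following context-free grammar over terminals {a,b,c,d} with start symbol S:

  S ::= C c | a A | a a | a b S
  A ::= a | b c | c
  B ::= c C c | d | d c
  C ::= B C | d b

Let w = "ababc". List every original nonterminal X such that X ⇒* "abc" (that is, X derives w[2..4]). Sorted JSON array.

CNF form of G:
  S -> C T1 | T3 A | T3 T3 | T3 X5
  A -> T0 T1 | a | c
  B -> T1 X4 | T2 T1 | d
  C -> B C | T2 T0
  T0 -> b
  T1 -> c
  T2 -> d
  T3 -> a
  X4 -> C T1
  X5 -> T0 S

Fill CYK table bottom-up (cells [i..j] with 2 ≤ i ≤ j ≤ 4 only):
  T[2,2] 'a' = {A,T3}  orig:{A}
  T[3,3] 'b' = {T0}  orig:{}
  T[4,4] 'c' = {A,T1}  orig:{A}
  T[2,3] 'ab' = ∅
  T[3,4] 'bc' = {A}
  T[2,4] 'abc' = {S}

Original NTs in T[2,4] deriving "abc": ["S"]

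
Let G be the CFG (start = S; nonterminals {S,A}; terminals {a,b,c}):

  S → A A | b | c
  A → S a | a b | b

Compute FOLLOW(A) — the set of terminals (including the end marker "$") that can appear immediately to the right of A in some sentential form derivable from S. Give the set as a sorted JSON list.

Compute FIRST by fixpoint:
iter 1:
  A via A→a b: +{a}
  A via A→b: +{b}
  S via S→A A: +{a,b}
  S via S→c: +{c}
  FIRST[S]={a,b,c}  FIRST[A]={a,b}
iter 2:
  A via A→S a: +{c}
  FIRST[S]={a,b,c}  FIRST[A]={a,b,c}
iter 3: — fixpoint
  FIRST[S]={a,b,c}  FIRST[A]={a,b,c}

Compute FOLLOW by fixpoint:
initialize: $ ∈ FOLLOW(S)
pass 1:
  A→S a: FOLLOW(S) ⊇ FIRST(a) = {a}; new: +{a}
  S→A A: FOLLOW(A) ⊇ FIRST(A) = {a,b,c}; new: +{a,b,c}
  S→A A: FOLLOW(A) ⊇ FOLLOW(S) ⊇ {$,a}; new: +{$}
  FOLLOW[S]={$,a}  FOLLOW[A]={$,a,b,c}
pass 2: — fixpoint
  FOLLOW[S]={$,a}  FOLLOW[A]={$,a,b,c}

FOLLOW(A) = ["$", "a", "b", "c"]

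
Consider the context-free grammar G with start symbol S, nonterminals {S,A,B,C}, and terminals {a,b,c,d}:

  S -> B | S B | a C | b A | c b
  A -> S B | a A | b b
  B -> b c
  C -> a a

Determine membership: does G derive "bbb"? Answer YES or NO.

Convert to CNF:
  S -> S B | T0 C | T1 A | T1 T2 | T2 T1
  A -> S B | T0 A | T1 T1
  B -> T1 T2
  C -> T0 T0
  T0 -> a
  T1 -> b
  T2 -> c

Fill CYK table bottom-up:
  T[0,0] 'b' = {T1}  orig:{}
  T[1,1] 'b' = {T1}  orig:{}
  T[2,2] 'b' = {T1}  orig:{}
  T[0,1] 'bb' = {A}
  T[1,2] 'bb' = {A}
  T[0,2] 'bbb' = {S}

S ∈ T[0,2] ⇒ YES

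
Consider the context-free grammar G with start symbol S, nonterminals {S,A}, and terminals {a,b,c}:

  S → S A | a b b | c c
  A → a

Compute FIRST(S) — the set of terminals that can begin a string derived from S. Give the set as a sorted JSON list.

FIRST iteration:
pass 1:
  A via A→a: +{a}
  S via S→a b b: +{a}
  S via S→c c: +{c}
  FIRST[S]={a,c}  FIRST[A]={a}
pass 2: (no change)
  FIRST[S]={a,c}  FIRST[A]={a}

FIRST(S) = ["a", "c"]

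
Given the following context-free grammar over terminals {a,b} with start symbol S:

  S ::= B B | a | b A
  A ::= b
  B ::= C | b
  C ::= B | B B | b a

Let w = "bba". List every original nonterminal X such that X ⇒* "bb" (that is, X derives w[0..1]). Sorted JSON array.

Convert to CNF:
  S -> B B | T0 A | a
  A -> b
  B -> B B | T0 T1 | b
  C -> B B | T0 T1 | b
  T0 -> b
  T1 -> a

Fill CYK table bottom-up (cells [i..j] with 0 ≤ i ≤ j ≤ 1 only):
  cell(0,0) b: {A,B,C,T0}  orig:{A,B,C}
  cell(1,1) b: {A,B,C,T0}  orig:{A,B,C}
  cell(0,1) bb: {B,C,S}

Original NTs in T[0,1] deriving "bb": ["B", "C", "S"]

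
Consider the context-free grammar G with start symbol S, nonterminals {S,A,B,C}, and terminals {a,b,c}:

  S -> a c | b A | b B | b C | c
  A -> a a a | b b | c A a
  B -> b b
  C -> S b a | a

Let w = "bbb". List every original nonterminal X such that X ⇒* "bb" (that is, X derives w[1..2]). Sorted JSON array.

Convert to CNF:
  S -> T0 T2 | T1 A | T1 B | T1 C | c
  A -> T0 X3 | T1 T1 | T2 X4
  B -> T1 T1
  C -> S X5 | a
  T0 -> a
  T1 -> b
  T2 -> c
  X3 -> T0 T0
  X4 -> A T0
  X5 -> T1 T0

Fill CYK table bottom-up (cells [i..j] with 1 ≤ i ≤ j ≤ 2 only):
  T[1,1] 'b' = {T1}  orig:{}
  T[2,2] 'b' = {T1}  orig:{}
  T[1,2] 'bb' = {A,B}

Original NTs in T[1,2] deriving "bb": ["A", "B"]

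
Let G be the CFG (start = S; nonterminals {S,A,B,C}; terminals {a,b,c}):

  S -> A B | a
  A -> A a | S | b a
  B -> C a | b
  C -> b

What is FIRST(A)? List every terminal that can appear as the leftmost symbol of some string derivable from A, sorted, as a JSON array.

FIRST iteration:
iter 1:
  A via A→b a: +{b}
  B via B→b: +{b}
  C via C→b: +{b}
  S via S→A B: +{b}
  S via S→a: +{a}
  FIRST[S]={a,b}  FIRST[A]={b}  FIRST[B]={b}  FIRST[C]={b}
iter 2:
  A via A→S: +{a}
  FIRST[S]={a,b}  FIRST[A]={a,b}  FIRST[B]={b}  FIRST[C]={b}
iter 3: (no change)
  FIRST[S]={a,b}  FIRST[A]={a,b}  FIRST[B]={b}  FIRST[C]={b}

FIRST(A) = ["a", "b"]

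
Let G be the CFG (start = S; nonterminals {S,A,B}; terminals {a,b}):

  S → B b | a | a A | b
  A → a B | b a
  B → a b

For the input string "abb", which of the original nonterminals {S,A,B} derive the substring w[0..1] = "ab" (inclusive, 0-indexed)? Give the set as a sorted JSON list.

Convert to CNF:
  S -> B T1 | T0 A | a | b
  A -> T0 B | T1 T0
  B -> T0 T1
  T0 -> a
  T1 -> b

CYK table (by increasing span), restricted to cells inside w[0..1]:
  T[0,0] 'a' = {S,T0}  orig:{S}
  T[1,1] 'b' = {S,T1}  orig:{S}
  T[0,1] 'ab' = {B}

Original NTs in T[0,1] deriving "ab": ["B"]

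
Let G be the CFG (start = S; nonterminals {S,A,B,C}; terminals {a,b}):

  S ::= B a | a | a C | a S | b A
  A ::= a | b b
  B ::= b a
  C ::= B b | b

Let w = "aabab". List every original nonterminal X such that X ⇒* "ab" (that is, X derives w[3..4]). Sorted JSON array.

CNF form of G:
  S -> B T1 | T0 A | T1 C | T1 S | a
  A -> T0 T0 | a
  B -> T0 T1
  C -> B T0 | b
  T0 -> b
  T1 -> a

Fill CYK table bottom-up, restricted to cells inside w[3..4]:
  cell(3,3) a: {A,S,T1}  orig:{A,S}
  cell(4,4) b: {C,T0}  orig:{C}
  cell(3,4) ab: {S}

Original NTs in T[3,4] deriving "ab": ["S"]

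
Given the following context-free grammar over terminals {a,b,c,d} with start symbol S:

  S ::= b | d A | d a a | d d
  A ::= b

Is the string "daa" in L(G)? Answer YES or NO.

Convert to CNF:
  S -> T0 A | T0 T0 | T0 X2 | b
  A -> b
  T0 -> d
  T1 -> a
  X2 -> T1 T1

CYK table (by increasing span):
  cell(0,0) d: {T0}  orig:{}
  cell(1,1) a: {T1}  orig:{}
  cell(2,2) a: {T1}  orig:{}
  cell(0,1) da: ∅
  cell(1,2) aa: {X2}  orig:{}
  cell(0,2) daa: {S}

S ∈ T[0,2] ⇒ YES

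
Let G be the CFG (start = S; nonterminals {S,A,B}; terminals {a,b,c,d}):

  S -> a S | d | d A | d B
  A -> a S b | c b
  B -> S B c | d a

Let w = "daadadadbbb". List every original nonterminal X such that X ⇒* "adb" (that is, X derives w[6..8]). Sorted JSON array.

CNF form of G:
  S -> T0 S | T3 A | T3 B | d
  A -> T0 X4 | T2 T1
  B -> S X5 | T3 T0
  T0 -> a
  T1 -> b
  T2 -> c
  T3 -> d
  X4 -> S T1
  X5 -> B T2

Fill CYK table bottom-up (cells [i..j] with 6 ≤ i ≤ j ≤ 8 only):
  T[6,6] 'a' = {T0}  orig:{}
  T[7,7] 'd' = {S,T3}  orig:{S}
  T[8,8] 'b' = {T1}  orig:{}
  T[6,7] 'ad' = {S}
  T[7,8] 'db' = {X4}  orig:{}
  T[6,8] 'adb' = {A,X4}  orig:{A}

Original NTs in T[6,8] deriving "adb": ["A"]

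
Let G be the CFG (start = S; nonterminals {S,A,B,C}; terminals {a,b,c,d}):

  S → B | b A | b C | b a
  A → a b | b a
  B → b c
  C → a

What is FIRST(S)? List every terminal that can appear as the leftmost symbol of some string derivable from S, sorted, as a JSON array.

FIRST sets, iterate to fixpoint:
[1]
  A via A→a b: +{a}
  A via A→b a: +{b}
  B via B→b c: +{b}
  C via C→a: +{a}
  S via S→B: +{b}
  FIRST[S]={b}  FIRST[A]={a,b}  FIRST[B]={b}  FIRST[C]={a}
[2] — fixpoint
  FIRST[S]={b}  FIRST[A]={a,b}  FIRST[B]={b}  FIRST[C]={a}

FIRST(S) = ["b"]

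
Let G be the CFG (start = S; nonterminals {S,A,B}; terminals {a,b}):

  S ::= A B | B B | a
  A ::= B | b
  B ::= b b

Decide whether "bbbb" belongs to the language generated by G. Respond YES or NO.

CNF form of G:
  S -> A B | B B | a
  A -> T0 T0 | b
  B -> T0 T0
  T0 -> b

CYK fill:
  [0..0]={A,T0}  "b"  orig:{A}
  [1..1]={A,T0}  "b"  orig:{A}
  [2..2]={A,T0}  "b"  orig:{A}
  [3..3]={A,T0}  "b"  orig:{A}
  [0..1]={A,B}  "bb"
  [1..2]={A,B}  "bb"
  [2..3]={A,B}  "bb"
  [0..2]={S}  "bbb"
  [1..3]={S}  "bbb"
  [0..3]={S}  "bbbb"

S ∈ T[0,3] ⇒ YES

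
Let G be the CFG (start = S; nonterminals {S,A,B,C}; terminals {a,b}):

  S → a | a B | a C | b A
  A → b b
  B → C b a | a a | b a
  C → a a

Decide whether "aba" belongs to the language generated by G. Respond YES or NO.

CNF form of G:
  S -> T0 A | T1 B | T1 C | a
  A -> T0 T0
  B -> C X2 | T0 T1 | T1 T1
  C -> T1 T1
  T0 -> b
  T1 -> a
  X2 -> T0 T1

CYK table (by increasing span):
  [0..0]={S,T1}  "a"  orig:{S}
  [1..1]={T0}  "b"  orig:{}
  [2..2]={S,T1}  "a"  orig:{S}
  [0..1]=∅  "ab"
  [1..2]={B,X2}  "ba"  orig:{B}
  [0..2]={S}  "aba"

S ∈ T[0,2] ⇒ YES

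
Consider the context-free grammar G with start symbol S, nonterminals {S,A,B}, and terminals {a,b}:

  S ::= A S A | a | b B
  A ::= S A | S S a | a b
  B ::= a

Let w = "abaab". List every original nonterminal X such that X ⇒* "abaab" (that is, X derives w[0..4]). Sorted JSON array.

CNF form of G:
  S -> A X3 | T1 B | a
  A -> S A | S X2 | T0 T1
  B -> a
  T0 -> a
  T1 -> b
  X2 -> S T0
  X3 -> S A

CYK fill — only the sub-triangle for w[0..4]:
  T[0,0] 'a' = {B,S,T0}  orig:{B,S}
  T[1,1] 'b' = {T1}  orig:{}
  T[2,2] 'a' = {B,S,T0}  orig:{B,S}
  T[3,3] 'a' = {B,S,T0}  orig:{B,S}
  T[4,4] 'b' = {T1}  orig:{}
  T[0,1] 'ab' = {A}
  T[1,2] 'ba' = {S}
  T[2,3] 'aa' = {X2}  orig:{}
  T[3,4] 'ab' = {A}
  T[0,2] 'aba' = ∅
  T[1,3] 'baa' = {X2}  orig:{}
  T[2,4] 'aab' = {A,X3}  orig:{A}
  T[0,3] 'abaa' = {A}
  T[1,4] 'baab' = {A,X3}  orig:{A}
  T[0,4] 'abaab' = {A,S,X3}  orig:{A,S}

Original NTs in T[0,4] deriving "abaab": ["A", "S"]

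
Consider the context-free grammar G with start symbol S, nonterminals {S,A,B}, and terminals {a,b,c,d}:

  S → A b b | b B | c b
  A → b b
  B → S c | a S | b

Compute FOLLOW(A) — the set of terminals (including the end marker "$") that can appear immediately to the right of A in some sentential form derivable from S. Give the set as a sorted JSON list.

FIRST iteration:
iter 1:
  A via A→b b: +{b}
  B via B→a S: +{a}
  B via B→b: +{b}
  S via S→A b b: +{b}
  S via S→c b: +{c}
  FIRST(S)={b,c}  FIRST(A)={b}  FIRST(B)={a,b}
iter 2:
  B via B→S c: +{c}
  FIRST(S)={b,c}  FIRST(A)={b}  FIRST(B)={a,b,c}
iter 3: (no change)
  FIRST(S)={b,c}  FIRST(A)={b}  FIRST(B)={a,b,c}

FOLLOW sets:
seed FOLLOW(S) with $
pass 1:
  B→S c: FOLLOW(S) ⊇ FIRST(c) = {c}; new: +{c}
  S→A b b: FOLLOW(A) ⊇ FIRST(b) = {b}; new: +{b}
  S→b B: FOLLOW(B) ⊇ FOLLOW(S) ⊇ {$,c}; new: +{$,c}
  FOLLOW[S]={$,c}  FOLLOW[A]={b}  FOLLOW[B]={$,c}
pass 2: (stable)
  FOLLOW[S]={$,c}  FOLLOW[A]={b}  FOLLOW[B]={$,c}

FOLLOW(A) = ["b"]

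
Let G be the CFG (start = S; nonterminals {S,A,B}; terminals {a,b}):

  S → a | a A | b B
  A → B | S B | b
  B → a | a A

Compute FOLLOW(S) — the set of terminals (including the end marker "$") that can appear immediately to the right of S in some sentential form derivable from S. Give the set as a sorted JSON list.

FIRST sets, iterate to fixpoint:
iter 1:
  A via A→b: +{b}
  B via B→a: +{a}
  S via S→a: +{a}
  S via S→b B: +{b}
  S: {a,b}  A: {b}  B: {a}
iter 2:
  A via A→B: +{a}
  S: {a,b}  A: {a,b}  B: {a}
iter 3: done
  S: {a,b}  A: {a,b}  B: {a}

FOLLOW iteration:
seed FOLLOW(S) with $
iter 1:
  A→S B: FOLLOW(S) ⊇ FIRST(B) = {a}; new: +{a}
  S→a A: FOLLOW(A) ⊇ FOLLOW(S) ⊇ {$,a}; new: +{$,a}
  S→b B: FOLLOW(B) ⊇ FOLLOW(S) ⊇ {$,a}; new: +{$,a}
  FOLLOW(S)={$,a}  FOLLOW(A)={$,a}  FOLLOW(B)={$,a}
iter 2: done
  FOLLOW(S)={$,a}  FOLLOW(A)={$,a}  FOLLOW(B)={$,a}

FOLLOW(S) = ["$", "a"]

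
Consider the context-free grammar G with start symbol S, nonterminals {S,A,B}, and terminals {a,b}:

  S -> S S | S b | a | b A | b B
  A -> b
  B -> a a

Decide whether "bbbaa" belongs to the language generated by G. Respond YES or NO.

CNF form of G:
  S -> S S | S T1 | T1 A | T1 B | a
  A -> b
  B -> T0 T0
  T0 -> a
  T1 -> b

CYK fill:
  cell(0,0) b: {A,T1}  orig:{A}
  cell(1,1) b: {A,T1}  orig:{A}
  cell(2,2) b: {A,T1}  orig:{A}
  cell(3,3) a: {S,T0}  orig:{S}
  cell(4,4) a: {S,T0}  orig:{S}
  cell(0,1) bb: {S}
  cell(1,2) bb: {S}
  cell(2,3) ba: ∅
  cell(3,4) aa: {B,S}
  cell(0,2) bbb: {S}
  cell(1,3) bba: {S}
  cell(2,4) baa: {S}
  cell(0,3) bbba: {S}
  cell(1,4) bbaa: {S}
  cell(0,4) bbbaa: {S}

S ∈ T[0,4] ⇒ YES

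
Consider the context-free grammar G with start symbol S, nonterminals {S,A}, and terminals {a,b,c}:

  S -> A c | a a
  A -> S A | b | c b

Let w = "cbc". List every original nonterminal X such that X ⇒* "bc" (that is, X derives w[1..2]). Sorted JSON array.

CNF form of G:
  S -> A T0 | T2 T2
  A -> S A | T0 T1 | b
  T0 -> c
  T1 -> b
  T2 -> a

CYK fill, restricted to cells inside w[1..2]:
  [1..1]={A,T1}  "b"  orig:{A}
  [2..2]={T0}  "c"  orig:{}
  [1..2]={S}  "bc"

Original NTs in T[1,2] deriving "bc": ["S"]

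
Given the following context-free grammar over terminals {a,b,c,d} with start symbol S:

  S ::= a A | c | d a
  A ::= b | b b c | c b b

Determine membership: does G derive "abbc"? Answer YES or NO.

Convert to CNF:
  S -> T2 A | T3 T2 | c
  A -> T0 X4 | T1 X5 | b
  T0 -> b
  T1 -> c
  T2 -> a
  T3 -> d
  X4 -> T0 T1
  X5 -> T0 T0

Fill CYK table bottom-up:
  T[0,0] 'a' = {T2}  orig:{}
  T[1,1] 'b' = {A,T0}  orig:{A}
  T[2,2] 'b' = {A,T0}  orig:{A}
  T[3,3] 'c' = {S,T1}  orig:{S}
  T[0,1] 'ab' = {S}
  T[1,2] 'bb' = {X5}  orig:{}
  T[2,3] 'bc' = {X4}  orig:{}
  T[0,2] 'abb' = ∅
  T[1,3] 'bbc' = {A}
  T[0,3] 'abbc' = {S}

S ∈ T[0,3] ⇒ YES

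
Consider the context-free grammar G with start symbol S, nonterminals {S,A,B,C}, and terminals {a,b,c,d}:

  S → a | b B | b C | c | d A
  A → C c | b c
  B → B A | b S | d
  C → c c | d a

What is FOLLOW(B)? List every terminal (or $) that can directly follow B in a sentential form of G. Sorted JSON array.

FIRST sets, iterate to fixpoint:
round 1:
  A via A→b c: +{b}
  B via B→b S: +{b}
  B via B→d: +{d}
  C via C→c c: +{c}
  C via C→d a: +{d}
  S via S→a: +{a}
  S via S→b B: +{b}
  S via S→c: +{c}
  S via S→d A: +{d}
  S: {a,b,c,d}  A: {b}  B: {b,d}  C: {c,d}
round 2:
  A via A→C c: +{c,d}
  S: {a,b,c,d}  A: {b,c,d}  B: {b,d}  C: {c,d}
round 3: done
  S: {a,b,c,d}  A: {b,c,d}  B: {b,d}  C: {c,d}

FOLLOW sets:
FOLLOW(S) := {$}
[1]
  A→C c: FOLLOW(C) ⊇ FIRST(c) = {c}; new: +{c}
  B→B A: FOLLOW(B) ⊇ FIRST(A) = {b,c,d}; new: +{b,c,d}
  B→B A: FOLLOW(A) ⊇ FOLLOW(B) ⊇ {b,c,d}; new: +{b,c,d}
  B→b S: FOLLOW(S) ⊇ FOLLOW(B) ⊇ {b,c,d}; new: +{b,c,d}
  S→b B: FOLLOW(B) ⊇ FOLLOW(S) ⊇ {$,b,c,d}; new: +{$}
  S→b C: FOLLOW(C) ⊇ FOLLOW(S) ⊇ {$,b,c,d}; new: +{$,b,d}
  S→d A: FOLLOW(A) ⊇ FOLLOW(S) ⊇ {$,b,c,d}; new: +{$}
  S: {$,b,c,d}  A: {$,b,c,d}  B: {$,b,c,d}  C: {$,b,c,d}
[2] (stable)
  S: {$,b,c,d}  A: {$,b,c,d}  B: {$,b,c,d}  C: {$,b,c,d}

FOLLOW(B) = ["$", "b", "c", "d"]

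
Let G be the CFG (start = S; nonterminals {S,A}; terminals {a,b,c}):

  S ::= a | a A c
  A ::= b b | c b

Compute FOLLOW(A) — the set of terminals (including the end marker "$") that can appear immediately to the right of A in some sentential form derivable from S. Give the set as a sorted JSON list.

FIRST iteration:
[1]
  A via A→b b: +{b}
  A via A→c b: +{c}
  S via S→a: +{a}
  FIRST(S)={a}  FIRST(A)={b,c}
[2] — fixpoint
  FIRST(S)={a}  FIRST(A)={b,c}

Compute FOLLOW by fixpoint:
initialize: $ ∈ FOLLOW(S)
pass 1:
  S→a A c: FOLLOW(A) ⊇ FIRST(c) = {c}; new: +{c}
  S: {$}  A: {c}
pass 2: done
  S: {$}  A: {c}

FOLLOW(A) = ["c"]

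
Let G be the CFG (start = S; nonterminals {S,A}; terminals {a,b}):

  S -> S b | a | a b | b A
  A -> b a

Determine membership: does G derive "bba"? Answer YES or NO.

Convert to CNF:
  S -> S T0 | T0 A | T1 T0 | a
  A -> T0 T1
  T0 -> b
  T1 -> a

CYK fill:
  T[0,0] 'b' = {T0}  orig:{}
  T[1,1] 'b' = {T0}  orig:{}
  T[2,2] 'a' = {S,T1}  orig:{S}
  T[0,1] 'bb' = ∅
  T[1,2] 'ba' = {A}
  T[0,2] 'bba' = {S}

S ∈ T[0,2] ⇒ YES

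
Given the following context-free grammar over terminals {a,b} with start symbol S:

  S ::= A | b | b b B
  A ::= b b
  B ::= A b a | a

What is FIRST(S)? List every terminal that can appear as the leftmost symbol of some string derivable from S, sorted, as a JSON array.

FIRST sets, iterate to fixpoint:
[1]
  A via A→b b: +{b}
  B via B→A b a: +{b}
  B via B→a: +{a}
  S via S→A: +{b}
  FIRST[S]={b}  FIRST[A]={b}  FIRST[B]={a,b}
[2] (stable)
  FIRST[S]={b}  FIRST[A]={b}  FIRST[B]={a,b}

FIRST(S) = ["b"]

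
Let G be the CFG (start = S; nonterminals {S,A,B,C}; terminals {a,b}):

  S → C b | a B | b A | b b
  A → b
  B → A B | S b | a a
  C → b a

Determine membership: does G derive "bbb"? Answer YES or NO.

Convert to CNF:
  S -> C T0 | T0 A | T0 T0 | T1 B
  A -> b
  B -> A B | S T0 | T1 T1
  C -> T0 T1
  T0 -> b
  T1 -> a

CYK fill:
  T[0,0] 'b' = {A,T0}  orig:{A}
  T[1,1] 'b' = {A,T0}  orig:{A}
  T[2,2] 'b' = {A,T0}  orig:{A}
  T[0,1] 'bb' = {S}
  T[1,2] 'bb' = {S}
  T[0,2] 'bbb' = {B}

S ∉ T[0,2] ⇒ NO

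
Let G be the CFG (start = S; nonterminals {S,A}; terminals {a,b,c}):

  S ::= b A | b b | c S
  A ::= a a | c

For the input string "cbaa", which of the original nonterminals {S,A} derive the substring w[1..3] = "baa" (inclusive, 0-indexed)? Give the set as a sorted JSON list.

CNF form of G:
  S -> T1 A | T1 T1 | T2 S
  A -> T0 T0 | c
  T0 -> a
  T1 -> b
  T2 -> c

Fill CYK table bottom-up — only the sub-triangle for w[1..3]:
  cell(1,1) b: {T1}  orig:{}
  cell(2,2) a: {T0}  orig:{}
  cell(3,3) a: {T0}  orig:{}
  cell(1,2) ba: ∅
  cell(2,3) aa: {A}
  cell(1,3) baa: {S}

Original NTs in T[1,3] deriving "baa": ["S"]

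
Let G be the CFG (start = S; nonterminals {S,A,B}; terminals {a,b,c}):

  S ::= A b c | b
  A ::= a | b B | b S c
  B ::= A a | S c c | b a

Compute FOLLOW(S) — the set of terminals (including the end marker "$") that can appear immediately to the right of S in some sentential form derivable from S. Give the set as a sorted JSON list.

FIRST sets, iterate to fixpoint:
pass 1:
  A via A→a: +{a}
  A via A→b B: +{b}
  B via B→A a: +{a,b}
  S via S→A b c: +{a,b}
  FIRST(S)={a,b}  FIRST(A)={a,b}  FIRST(B)={a,b}
pass 2: — fixpoint
  FIRST(S)={a,b}  FIRST(A)={a,b}  FIRST(B)={a,b}

FOLLOW iteration:
seed FOLLOW(S) with $
round 1:
  A→b S c: FOLLOW(S) ⊇ FIRST(c) = {c}; new: +{c}
  B→A a: FOLLOW(A) ⊇ FIRST(a) = {a}; new: +{a}
  S→A b c: FOLLOW(A) ⊇ FIRST(b) = {b}; new: +{b}
  FOLLOW[S]={$,c}  FOLLOW[A]={a,b}  FOLLOW[B]={}
round 2:
  A→b B: FOLLOW(B) ⊇ FOLLOW(A) ⊇ {a,b}; new: +{a,b}
  FOLLOW[S]={$,c}  FOLLOW[A]={a,b}  FOLLOW[B]={a,b}
round 3: (stable)
  FOLLOW[S]={$,c}  FOLLOW[A]={a,b}  FOLLOW[B]={a,b}

FOLLOW(S) = ["$", "c"]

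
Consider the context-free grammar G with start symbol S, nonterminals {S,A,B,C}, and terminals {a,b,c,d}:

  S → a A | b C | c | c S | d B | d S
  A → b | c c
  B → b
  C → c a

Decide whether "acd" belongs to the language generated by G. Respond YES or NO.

Convert to CNF:
  S -> T0 S | T1 A | T2 C | T3 B | T3 S | c
  A -> T0 T0 | b
  B -> b
  C -> T0 T1
  T0 -> c
  T1 -> a
  T2 -> b
  T3 -> d

CYK fill:
  cell(0,0) a: {T1}  orig:{}
  cell(1,1) c: {S,T0}  orig:{S}
  cell(2,2) d: {T3}  orig:{}
  cell(0,1) ac: ∅
  cell(1,2) cd: ∅
  cell(0,2) acd: ∅

S ∉ T[0,2] ⇒ NO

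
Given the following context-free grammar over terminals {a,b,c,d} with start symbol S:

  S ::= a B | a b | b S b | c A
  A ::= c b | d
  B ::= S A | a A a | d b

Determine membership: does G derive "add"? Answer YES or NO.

Convert to CNF:
  S -> T0 A | T1 X5 | T2 B | T2 T1
  A -> T0 T1 | d
  B -> S A | T2 X4 | T3 T1
  T0 -> c
  T1 -> b
  T2 -> a
  T3 -> d
  X4 -> A T2
  X5 -> S T1

CYK fill:
  cell(0,0) a: {T2}  orig:{}
  cell(1,1) d: {A,T3}  orig:{A}
  cell(2,2) d: {A,T3}  orig:{A}
  cell(0,1) ad: ∅
  cell(1,2) dd: ∅
  cell(0,2) add: ∅

S ∉ T[0,2] ⇒ NO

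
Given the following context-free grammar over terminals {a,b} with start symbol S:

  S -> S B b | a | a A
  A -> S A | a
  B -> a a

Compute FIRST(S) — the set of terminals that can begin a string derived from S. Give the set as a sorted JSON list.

FIRST sets, iterate to fixpoint:
round 1:
  A via A→a: +{a}
  B via B→a a: +{a}
  S via S→a: +{a}
  FIRST[S]={a}  FIRST[A]={a}  FIRST[B]={a}
round 2: (stable)
  FIRST[S]={a}  FIRST[A]={a}  FIRST[B]={a}

FIRST(S) = ["a"]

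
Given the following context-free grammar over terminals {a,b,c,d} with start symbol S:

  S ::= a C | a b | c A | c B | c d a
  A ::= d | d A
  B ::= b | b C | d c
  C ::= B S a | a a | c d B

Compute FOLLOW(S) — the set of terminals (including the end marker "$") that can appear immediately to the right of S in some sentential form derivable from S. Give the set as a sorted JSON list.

Compute FIRST by fixpoint:
iter 1:
  A via A→d: +{d}
  B via B→b: +{b}
  B via B→d c: +{d}
  C via C→B S a: +{b,d}
  C via C→a a: +{a}
  C via C→c d B: +{c}
  S via S→a C: +{a}
  S via S→c A: +{c}
  FIRST[S]={a,c}  FIRST[A]={d}  FIRST[B]={b,d}  FIRST[C]={a,b,c,d}
iter 2: done
  FIRST[S]={a,c}  FIRST[A]={d}  FIRST[B]={b,d}  FIRST[C]={a,b,c,d}

FOLLOW sets:
initialize: $ ∈ FOLLOW(S)
round 1:
  C→B S a: FOLLOW(B) ⊇ FIRST(S) = {a,c}; new: +{a,c}
  C→B S a: FOLLOW(S) ⊇ FIRST(a) = {a}; new: +{a}
  S→a C: FOLLOW(C) ⊇ FOLLOW(S) ⊇ {$,a}; new: +{$,a}
  S→c A: FOLLOW(A) ⊇ FOLLOW(S) ⊇ {$,a}; new: +{$,a}
  S→c B: FOLLOW(B) ⊇ FOLLOW(S) ⊇ {$,a}; new: +{$}
  S: {$,a}  A: {$,a}  B: {$,a,c}  C: {$,a}
round 2:
  B→b C: FOLLOW(C) ⊇ FOLLOW(B) ⊇ {$,a,c}; new: +{c}
  S: {$,a}  A: {$,a}  B: {$,a,c}  C: {$,a,c}
round 3: (no change)
  S: {$,a}  A: {$,a}  B: {$,a,c}  C: {$,a,c}

FOLLOW(S) = ["$", "a"]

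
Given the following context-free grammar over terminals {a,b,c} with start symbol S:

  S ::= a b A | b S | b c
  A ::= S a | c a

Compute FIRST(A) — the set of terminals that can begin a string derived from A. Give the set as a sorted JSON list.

Compute FIRST by fixpoint:
round 1:
  A via A→c a: +{c}
  S via S→a b A: +{a}
  S via S→b S: +{b}
  S: {a,b}  A: {c}
round 2:
  A via A→S a: +{a,b}
  S: {a,b}  A: {a,b,c}
round 3: (no change)
  S: {a,b}  A: {a,b,c}

FIRST(A) = ["a", "b", "c"]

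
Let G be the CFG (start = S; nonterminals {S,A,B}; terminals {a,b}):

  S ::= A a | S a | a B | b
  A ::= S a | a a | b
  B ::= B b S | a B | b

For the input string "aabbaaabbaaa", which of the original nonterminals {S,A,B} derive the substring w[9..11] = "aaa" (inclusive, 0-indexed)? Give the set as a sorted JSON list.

Convert to CNF:
  S -> A T0 | S T0 | T0 B | b
  A -> S T0 | T0 T0 | b
  B -> B X2 | T0 B | b
  T0 -> a
  T1 -> b
  X2 -> T1 S

Fill CYK table bottom-up — only the sub-triangle for w[9..11]:
  T[9,9] 'a' = {T0}  orig:{}
  T[10,10] 'a' = {T0}  orig:{}
  T[11,11] 'a' = {T0}  orig:{}
  T[9,10] 'aa' = {A}
  T[10,11] 'aa' = {A}
  T[9,11] 'aaa' = {S}

Original NTs in T[9,11] deriving "aaa": ["S"]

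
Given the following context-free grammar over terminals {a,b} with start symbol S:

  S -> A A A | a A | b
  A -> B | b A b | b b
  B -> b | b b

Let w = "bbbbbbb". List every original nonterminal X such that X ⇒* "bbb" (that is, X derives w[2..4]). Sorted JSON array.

Convert to CNF:
  S -> A X3 | T1 A | b
  A -> T0 T0 | T0 X2 | b
  B -> T0 T0 | b
  T0 -> b
  T1 -> a
  X2 -> A T0
  X3 -> A A

Fill CYK table bottom-up, restricted to cells inside w[2..4]:
  T[2,2] 'b' = {A,B,S,T0}  orig:{A,B,S}
  T[3,3] 'b' = {A,B,S,T0}  orig:{A,B,S}
  T[4,4] 'b' = {A,B,S,T0}  orig:{A,B,S}
  T[2,3] 'bb' = {A,B,X2,X3}  orig:{A,B}
  T[3,4] 'bb' = {A,B,X2,X3}  orig:{A,B}
  T[2,4] 'bbb' = {A,S,X2,X3}  orig:{A,S}

Original NTs in T[2,4] deriving "bbb": ["A", "S"]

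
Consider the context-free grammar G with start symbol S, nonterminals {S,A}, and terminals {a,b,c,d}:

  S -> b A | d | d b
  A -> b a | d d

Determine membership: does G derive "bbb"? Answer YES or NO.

CNF form of G:
  S -> T0 A | T2 T0 | d
  A -> T0 T1 | T2 T2
  T0 -> b
  T1 -> a
  T2 -> d

Fill CYK table bottom-up:
  T[0,0] 'b' = {T0}  orig:{}
  T[1,1] 'b' = {T0}  orig:{}
  T[2,2] 'b' = {T0}  orig:{}
  T[0,1] 'bb' = ∅
  T[1,2] 'bb' = ∅
  T[0,2] 'bbb' = ∅

S ∉ T[0,2] ⇒ NO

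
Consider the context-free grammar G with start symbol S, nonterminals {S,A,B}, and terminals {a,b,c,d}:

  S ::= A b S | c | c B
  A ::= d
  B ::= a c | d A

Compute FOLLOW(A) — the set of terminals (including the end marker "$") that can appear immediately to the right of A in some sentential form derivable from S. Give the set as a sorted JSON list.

FIRST sets, iterate to fixpoint:
round 1:
  A via A→d: +{d}
  B via B→a c: +{a}
  B via B→d A: +{d}
  S via S→A b S: +{d}
  S via S→c: +{c}
  FIRST(S)={c,d}  FIRST(A)={d}  FIRST(B)={a,d}
round 2: (stable)
  FIRST(S)={c,d}  FIRST(A)={d}  FIRST(B)={a,d}

FOLLOW iteration:
FOLLOW(S) := {$}
iter 1:
  S→A b S: FOLLOW(A) ⊇ FIRST(b) = {b}; new: +{b}
  S→c B: FOLLOW(B) ⊇ FOLLOW(S) ⊇ {$}; new: +{$}
  FOLLOW(S)={$}  FOLLOW(A)={b}  FOLLOW(B)={$}
iter 2:
  B→d A: FOLLOW(A) ⊇ FOLLOW(B) ⊇ {$}; new: +{$}
  FOLLOW(S)={$}  FOLLOW(A)={$,b}  FOLLOW(B)={$}
iter 3: — fixpoint
  FOLLOW(S)={$}  FOLLOW(A)={$,b}  FOLLOW(B)={$}

FOLLOW(A) = ["$", "b"]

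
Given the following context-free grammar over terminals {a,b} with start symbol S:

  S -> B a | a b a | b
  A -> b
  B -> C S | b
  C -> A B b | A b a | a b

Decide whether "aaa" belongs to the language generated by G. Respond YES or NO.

CNF form of G:
  S -> B T1 | T1 X4 | b
  A -> b
  B -> C S | b
  C -> A X2 | A X3 | T1 T0
  T0 -> b
  T1 -> a
  X2 -> B T0
  X3 -> T0 T1
  X4 -> T0 T1

CYK fill:
  [0..0]={T1}  "a"  orig:{}
  [1..1]={T1}  "a"  orig:{}
  [2..2]={T1}  "a"  orig:{}
  [0..1]=∅  "aa"
  [1..2]=∅  "aa"
  [0..2]=∅  "aaa"

S ∉ T[0,2] ⇒ NO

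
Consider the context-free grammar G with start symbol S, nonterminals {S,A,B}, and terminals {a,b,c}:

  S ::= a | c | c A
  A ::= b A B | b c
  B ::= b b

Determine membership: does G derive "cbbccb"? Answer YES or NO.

Convert to CNF:
  S -> T1 A | a | c
  A -> T0 T1 | T0 X2
  B -> T0 T0
  T0 -> b
  T1 -> c
  X2 -> A B

Fill CYK table bottom-up:
  T[0,0] 'c' = {S,T1}  orig:{S}
  T[1,1] 'b' = {T0}  orig:{}
  T[2,2] 'b' = {T0}  orig:{}
  T[3,3] 'c' = {S,T1}  orig:{S}
  T[4,4] 'c' = {S,T1}  orig:{S}
  T[5,5] 'b' = {T0}  orig:{}
  T[0,1] 'cb' = ∅
  T[1,2] 'bb' = {B}
  T[2,3] 'bc' = {A}
  T[3,4] 'cc' = ∅
  T[4,5] 'cb' = ∅
  T[0,2] 'cbb' = ∅
  T[1,3] 'bbc' = ∅
  T[2,4] 'bcc' = ∅
  T[3,5] 'ccb' = ∅
  T[0,3] 'cbbc' = ∅
  T[1,4] 'bbcc' = ∅
  T[2,5] 'bccb' = ∅
  T[0,4] 'cbbcc' = ∅
  T[1,5] 'bbccb' = ∅
  T[0,5] 'cbbccb' = ∅

S ∉ T[0,5] ⇒ NO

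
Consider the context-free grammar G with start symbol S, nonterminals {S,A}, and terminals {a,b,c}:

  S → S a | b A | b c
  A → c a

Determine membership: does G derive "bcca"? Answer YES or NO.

CNF form of G:
  S -> S T1 | T2 A | T2 T0
  A -> T0 T1
  T0 -> c
  T1 -> a
  T2 -> b

CYK table (by increasing span):
  cell(0,0) b: {T2}  orig:{}
  cell(1,1) c: {T0}  orig:{}
  cell(2,2) c: {T0}  orig:{}
  cell(3,3) a: {T1}  orig:{}
  cell(0,1) bc: {S}
  cell(1,2) cc: ∅
  cell(2,3) ca: {A}
  cell(0,2) bcc: ∅
  cell(1,3) cca: ∅
  cell(0,3) bcca: ∅

S ∉ T[0,3] ⇒ NO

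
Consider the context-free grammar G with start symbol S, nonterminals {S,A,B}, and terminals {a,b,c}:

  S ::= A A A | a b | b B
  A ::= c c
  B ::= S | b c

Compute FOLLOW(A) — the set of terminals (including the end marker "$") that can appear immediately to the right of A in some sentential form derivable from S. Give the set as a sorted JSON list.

FIRST sets, iterate to fixpoint:
[1]
  A via A→c c: +{c}
  B via B→b c: +{b}
  S via S→A A A: +{c}
  S via S→a b: +{a}
  S via S→b B: +{b}
  FIRST[S]={a,b,c}  FIRST[A]={c}  FIRST[B]={b}
[2]
  B via B→S: +{a,c}
  FIRST[S]={a,b,c}  FIRST[A]={c}  FIRST[B]={a,b,c}
[3] done
  FIRST[S]={a,b,c}  FIRST[A]={c}  FIRST[B]={a,b,c}

FOLLOW iteration:
initialize: $ ∈ FOLLOW(S)
[1]
  S→A A A: FOLLOW(A) ⊇ FIRST(A) = {c}; new: +{c}
  S→A A A: FOLLOW(A) ⊇ FOLLOW(S) ⊇ {$}; new: +{$}
  S→b B: FOLLOW(B) ⊇ FOLLOW(S) ⊇ {$}; new: +{$}
  S: {$}  A: {$,c}  B: {$}
[2] (no change)
  S: {$}  A: {$,c}  B: {$}

FOLLOW(A) = ["$", "c"]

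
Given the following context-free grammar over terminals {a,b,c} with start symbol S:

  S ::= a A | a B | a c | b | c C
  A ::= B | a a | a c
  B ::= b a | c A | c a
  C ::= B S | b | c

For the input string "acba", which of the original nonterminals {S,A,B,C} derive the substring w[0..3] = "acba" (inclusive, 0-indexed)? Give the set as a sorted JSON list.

CNF form of G:
  S -> T0 A | T0 B | T0 T1 | T1 C | b
  A -> T0 T0 | T0 T1 | T1 A | T1 T0 | T2 T0
  B -> T1 A | T1 T0 | T2 T0
  C -> B S | b | c
  T0 -> a
  T1 -> c
  T2 -> b

CYK table (by increasing span) (cells [i..j] with 0 ≤ i ≤ j ≤ 3 only):
  [0..0]={T0}  "a"  orig:{}
  [1..1]={C,T1}  "c"  orig:{C}
  [2..2]={C,S,T2}  "b"  orig:{C,S}
  [3..3]={T0}  "a"  orig:{}
  [0..1]={A,S}  "ac"
  [1..2]={S}  "cb"
  [2..3]={A,B}  "ba"
  [0..2]=∅  "acb"
  [1..3]={A,B}  "cba"
  [0..3]={S}  "acba"

Original NTs in T[0,3] deriving "acba": ["S"]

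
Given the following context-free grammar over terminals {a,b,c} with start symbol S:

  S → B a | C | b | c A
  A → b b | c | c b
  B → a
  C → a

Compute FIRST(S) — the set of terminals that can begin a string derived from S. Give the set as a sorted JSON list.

FIRST sets, iterate to fixpoint:
[1]
  A via A→b b: +{b}
  A via A→c: +{c}
  B via B→a: +{a}
  C via C→a: +{a}
  S via S→B a: +{a}
  S via S→b: +{b}
  S via S→c A: +{c}
  S: {a,b,c}  A: {b,c}  B: {a}  C: {a}
[2] (stable)
  S: {a,b,c}  A: {b,c}  B: {a}  C: {a}

FIRST(S) = ["a", "b", "c"]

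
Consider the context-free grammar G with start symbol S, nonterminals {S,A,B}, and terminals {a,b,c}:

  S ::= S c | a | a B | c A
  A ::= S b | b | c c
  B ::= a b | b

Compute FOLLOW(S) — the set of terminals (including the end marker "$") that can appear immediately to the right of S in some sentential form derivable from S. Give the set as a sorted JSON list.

FIRST iteration:
round 1:
  A via A→b: +{b}
  A via A→c c: +{c}
  B via B→a b: +{a}
  B via B→b: +{b}
  S via S→a: +{a}
  S via S→c A: +{c}
  FIRST(S)={a,c}  FIRST(A)={b,c}  FIRST(B)={a,b}
round 2:
  A via A→S b: +{a}
  FIRST(S)={a,c}  FIRST(A)={a,b,c}  FIRST(B)={a,b}
round 3: done
  FIRST(S)={a,c}  FIRST(A)={a,b,c}  FIRST(B)={a,b}

FOLLOW sets:
FOLLOW(S) := {$}
iter 1:
  A→S b: FOLLOW(S) ⊇ FIRST(b) = {b}; new: +{b}
  S→S c: FOLLOW(S) ⊇ FIRST(c) = {c}; new: +{c}
  S→a B: FOLLOW(B) ⊇ FOLLOW(S) ⊇ {$,b,c}; new: +{$,b,c}
  S→c A: FOLLOW(A) ⊇ FOLLOW(S) ⊇ {$,b,c}; new: +{$,b,c}
  FOLLOW[S]={$,b,c}  FOLLOW[A]={$,b,c}  FOLLOW[B]={$,b,c}
iter 2: (stable)
  FOLLOW[S]={$,b,c}  FOLLOW[A]={$,b,c}  FOLLOW[B]={$,b,c}

FOLLOW(S) = ["$", "b", "c"]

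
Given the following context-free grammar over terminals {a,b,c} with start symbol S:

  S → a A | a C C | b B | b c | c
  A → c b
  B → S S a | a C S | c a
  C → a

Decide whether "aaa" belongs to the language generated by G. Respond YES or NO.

CNF form of G:
  S -> T1 B | T1 T0 | T2 A | T2 X5 | c
  A -> T0 T1
  B -> S X3 | T0 T2 | T2 X4
  C -> a
  T0 -> c
  T1 -> b
  T2 -> a
  X3 -> S T2
  X4 -> C S
  X5 -> C C

Fill CYK table bottom-up:
  T[0,0] 'a' = {C,T2}  orig:{C}
  T[1,1] 'a' = {C,T2}  orig:{C}
  T[2,2] 'a' = {C,T2}  orig:{C}
  T[0,1] 'aa' = {X5}  orig:{}
  T[1,2] 'aa' = {X5}  orig:{}
  T[0,2] 'aaa' = {S}

S ∈ T[0,2] ⇒ YES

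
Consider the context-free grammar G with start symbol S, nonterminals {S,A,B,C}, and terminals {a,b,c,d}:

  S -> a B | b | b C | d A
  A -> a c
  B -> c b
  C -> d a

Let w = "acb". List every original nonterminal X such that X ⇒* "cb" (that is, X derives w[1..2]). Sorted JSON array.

CNF form of G:
  S -> T0 B | T2 C | T3 A | b
  A -> T0 T1
  B -> T1 T2
  C -> T3 T0
  T0 -> a
  T1 -> c
  T2 -> b
  T3 -> d

CYK fill (cells [i..j] with 1 ≤ i ≤ j ≤ 2 only):
  cell(1,1) c: {T1}  orig:{}
  cell(2,2) b: {S,T2}  orig:{S}
  cell(1,2) cb: {B}

Original NTs in T[1,2] deriving "cb": ["B"]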